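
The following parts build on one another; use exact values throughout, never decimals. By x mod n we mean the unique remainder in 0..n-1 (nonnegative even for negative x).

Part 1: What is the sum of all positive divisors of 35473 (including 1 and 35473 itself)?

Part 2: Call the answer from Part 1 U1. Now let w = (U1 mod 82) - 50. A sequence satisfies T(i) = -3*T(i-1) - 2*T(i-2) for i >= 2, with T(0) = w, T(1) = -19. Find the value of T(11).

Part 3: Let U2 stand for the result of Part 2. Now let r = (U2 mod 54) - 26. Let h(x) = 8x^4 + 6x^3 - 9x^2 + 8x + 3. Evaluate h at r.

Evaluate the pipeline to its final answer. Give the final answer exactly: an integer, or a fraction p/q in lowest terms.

423348

Part 1: 35473 = 19 * 1867; sigma = (1 + 19) * (1 + 1867) = 20 * 1868 = 37360; answer 37360
Part 2: U1 = 37360; w = 0; T(2) = -3*(-19) - 2*(0) = 57; iterating: T(2)=57, T(3)=-133, T(4)=285, T(5)=-589, T(6)=1197, T(7)=-2413, T(8)=4845, T(9)=-9709, T(10)=19437, T(11)=-38893; answer -38893
Part 3: U2 = -38893; r = 15; 8*(15)^4 + 6*(15)^3 - 9*(15)^2 + 8*(15)^1 + 3 = (405000) + (20250) + (-2025) + (120) + (3) = 423348; answer 423348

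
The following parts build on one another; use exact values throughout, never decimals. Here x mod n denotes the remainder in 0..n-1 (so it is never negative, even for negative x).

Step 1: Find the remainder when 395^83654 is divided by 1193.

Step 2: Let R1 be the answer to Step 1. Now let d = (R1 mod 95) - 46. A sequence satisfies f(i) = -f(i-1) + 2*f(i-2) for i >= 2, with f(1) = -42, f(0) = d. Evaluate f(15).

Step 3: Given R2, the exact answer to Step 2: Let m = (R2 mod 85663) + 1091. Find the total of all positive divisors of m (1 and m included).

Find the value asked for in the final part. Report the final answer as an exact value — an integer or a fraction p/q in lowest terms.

16128

Step 1: squarings mod 1193: 395^1=395, 395^2=935, 395^4=949, 395^8=1079, 395^16=1066, 395^32=620, 395^64=254, 395^128=94, 395^256=485, 395^512=204, 395^1024=1054, 395^2048=233, 395^4096=604, 395^8192=951, 395^16384=107, 395^32768=712, 395^65536=1112; 395^83654 = 395^2 * 395^4 * 395^64 * 395^128 * 395^512 * 395^1024 * 395^16384 * 395^65536 = 961 (mod 1193); answer 961
Step 2: R1 = 961; d = -35; f(2) = -1*(-42) + 2*(-35) = -28; iterating: f(2)=-28, f(3)=-56, f(4)=0, f(5)=-112, f(6)=112, f(7)=-336, f(8)=560, f(9)=-1232, f(10)=2352, f(11)=-4816, f(12)=9520, f(13)=-19152, f(14)=38192, f(15)=-76496; answer -76496
Step 3: R2 = -76496; m = 10258; 10258 = 2 * 23 * 223; sigma = (1 + 2) * (1 + 23) * (1 + 223) = 3 * 24 * 224 = 16128; answer 16128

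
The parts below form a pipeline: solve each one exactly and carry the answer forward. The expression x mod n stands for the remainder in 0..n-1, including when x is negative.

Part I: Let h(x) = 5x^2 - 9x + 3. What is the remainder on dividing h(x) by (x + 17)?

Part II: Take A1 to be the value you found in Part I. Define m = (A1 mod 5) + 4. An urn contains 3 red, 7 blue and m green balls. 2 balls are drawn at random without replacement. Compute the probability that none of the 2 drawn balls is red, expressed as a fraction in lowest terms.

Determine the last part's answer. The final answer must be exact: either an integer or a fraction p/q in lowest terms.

Part I: remainder = value at the root: 5*(-17)^2 - 9*(-17)^1 + 3 = (1445) + (153) + (3) = 1601; answer 1601
Part II: A1 = 1601; m = 5; total draws C(15,2) = 105; favorable C(12,2) = 66; P = 22/35; answer 22/35

22/35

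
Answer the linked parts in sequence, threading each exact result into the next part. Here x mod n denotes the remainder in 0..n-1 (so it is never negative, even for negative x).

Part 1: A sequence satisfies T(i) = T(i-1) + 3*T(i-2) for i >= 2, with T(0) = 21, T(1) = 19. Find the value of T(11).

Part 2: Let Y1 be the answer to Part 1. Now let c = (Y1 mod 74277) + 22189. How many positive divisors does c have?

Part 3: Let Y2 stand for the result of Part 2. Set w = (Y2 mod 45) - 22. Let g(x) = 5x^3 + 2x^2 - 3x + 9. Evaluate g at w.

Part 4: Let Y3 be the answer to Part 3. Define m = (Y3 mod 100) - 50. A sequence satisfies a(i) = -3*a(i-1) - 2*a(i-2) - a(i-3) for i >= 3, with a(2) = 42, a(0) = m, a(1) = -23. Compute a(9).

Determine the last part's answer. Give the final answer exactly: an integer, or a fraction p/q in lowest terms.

-6908

Part 1: T(2) = 1*(19) + 3*(21) = 82; iterating: T(2)=82, T(3)=139, T(4)=385, T(5)=802, T(6)=1957, T(7)=4363, T(8)=10234, T(9)=23323, T(10)=54025, T(11)=123994; answer 123994
Part 2: Y1 = 123994; c = 71906; 71906 = 2 * 157 * 229; number of divisors = (1+1) * (1+1) * (1+1) = 8; answer 8
Part 3: Y2 = 8; w = -14; 5*(-14)^3 + 2*(-14)^2 - 3*(-14)^1 + 9 = (-13720) + (392) + (42) + (9) = -13277; answer -13277
Part 4: Y3 = -13277; m = -27; a(3) = -3*(42) - 2*(-23) - 1*(-27) = -53; iterating: a(3)=-53, a(4)=98, a(5)=-230, a(6)=547, a(7)=-1279, a(8)=2973, a(9)=-6908; answer -6908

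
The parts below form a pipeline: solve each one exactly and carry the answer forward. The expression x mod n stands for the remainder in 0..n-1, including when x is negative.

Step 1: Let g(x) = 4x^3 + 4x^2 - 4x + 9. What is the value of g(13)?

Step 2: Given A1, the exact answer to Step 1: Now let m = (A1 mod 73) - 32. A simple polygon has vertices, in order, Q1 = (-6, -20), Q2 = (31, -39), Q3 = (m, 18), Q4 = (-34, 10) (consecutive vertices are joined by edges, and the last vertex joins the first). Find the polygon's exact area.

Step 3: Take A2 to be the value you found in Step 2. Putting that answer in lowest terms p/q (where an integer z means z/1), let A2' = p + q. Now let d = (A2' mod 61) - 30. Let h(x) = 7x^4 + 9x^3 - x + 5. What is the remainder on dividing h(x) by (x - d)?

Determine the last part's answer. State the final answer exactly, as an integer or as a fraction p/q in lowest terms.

Step 1: 4*(13)^3 + 4*(13)^2 - 4*(13)^1 + 9 = (8788) + (676) + (-52) + (9) = 9421; answer 9421
Step 2: A1 = 9421; m = -28; cross terms: (-6*-39 - 31*-20)=854, (31*18 - -28*-39)=-534, (-28*10 - -34*18)=332, (-34*-20 - -6*10)=740; twice the area = |1392| = 1392; area = 696; answer 696
Step 3: A2 = 696; threaded value p + q = 697; d = -4; remainder = value at the root: 7*(-4)^4 + 9*(-4)^3 - 1*(-4)^1 + 5 = (1792) + (-576) + (4) + (5) = 1225; answer 1225

1225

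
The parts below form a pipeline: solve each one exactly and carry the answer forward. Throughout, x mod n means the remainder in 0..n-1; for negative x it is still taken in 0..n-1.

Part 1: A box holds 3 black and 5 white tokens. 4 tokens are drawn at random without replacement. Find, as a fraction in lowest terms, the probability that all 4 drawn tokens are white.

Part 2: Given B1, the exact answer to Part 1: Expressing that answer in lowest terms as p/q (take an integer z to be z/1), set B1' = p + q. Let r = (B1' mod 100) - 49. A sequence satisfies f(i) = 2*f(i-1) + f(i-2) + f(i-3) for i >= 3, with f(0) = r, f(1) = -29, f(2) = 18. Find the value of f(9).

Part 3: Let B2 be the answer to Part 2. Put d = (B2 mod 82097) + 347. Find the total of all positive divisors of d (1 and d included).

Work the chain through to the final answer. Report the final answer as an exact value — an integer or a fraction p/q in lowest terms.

159712

Part 1: total draws C(8,4) = 70; favorable C(5,4) = 5; P = 1/14; answer 1/14
Part 2: B1 = 1/14; threaded value p + q = 15; r = -34; f(3) = 2*(18) + 1*(-29) + 1*(-34) = -27; iterating: f(3)=-27, f(4)=-65, f(5)=-139, f(6)=-370, f(7)=-944, f(8)=-2397, f(9)=-6108; answer -6108
Part 3: B2 = -6108; d = 76336; 76336 = 2^4 * 13 * 367; sigma = (1 + 2 + 4 + 8 + 16) * (1 + 13) * (1 + 367) = 31 * 14 * 368 = 159712; answer 159712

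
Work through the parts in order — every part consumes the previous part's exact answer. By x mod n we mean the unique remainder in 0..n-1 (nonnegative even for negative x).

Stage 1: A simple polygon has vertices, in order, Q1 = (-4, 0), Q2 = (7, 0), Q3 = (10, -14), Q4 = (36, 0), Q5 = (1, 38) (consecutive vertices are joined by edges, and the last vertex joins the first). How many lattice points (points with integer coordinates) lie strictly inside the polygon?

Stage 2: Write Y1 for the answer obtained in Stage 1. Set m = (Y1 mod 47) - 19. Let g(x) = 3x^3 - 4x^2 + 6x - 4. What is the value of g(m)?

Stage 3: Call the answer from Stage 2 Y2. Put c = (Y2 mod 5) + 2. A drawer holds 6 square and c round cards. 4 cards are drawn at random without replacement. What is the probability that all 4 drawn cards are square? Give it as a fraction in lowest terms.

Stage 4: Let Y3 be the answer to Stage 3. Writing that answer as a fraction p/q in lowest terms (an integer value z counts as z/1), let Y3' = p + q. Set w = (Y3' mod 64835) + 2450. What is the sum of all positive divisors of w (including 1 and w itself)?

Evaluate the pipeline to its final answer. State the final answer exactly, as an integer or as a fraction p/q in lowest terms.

2736

Stage 1: cross terms: (-4*0 - 7*0)=0, (7*-14 - 10*0)=-98, (10*0 - 36*-14)=504, (36*38 - 1*0)=1368, (1*0 - -4*38)=152; twice the area = |1926| = 1926; area = 963; boundary points = 11 + 1 + 2 + 1 + 1 = 16; strictly interior points = area - boundary/2 + 1 = 956; answer 956
Stage 2: Y1 = 956; m = -3; 3*(-3)^3 - 4*(-3)^2 + 6*(-3)^1 - 4 = (-81) + (-36) + (-18) + (-4) = -139; answer -139
Stage 3: Y2 = -139; c = 3; total draws C(9,4) = 126; favorable C(6,4) = 15; P = 5/42; answer 5/42
Stage 4: Y3 = 5/42; threaded value p + q = 47; w = 2497; 2497 = 11 * 227; sigma = (1 + 11) * (1 + 227) = 12 * 228 = 2736; answer 2736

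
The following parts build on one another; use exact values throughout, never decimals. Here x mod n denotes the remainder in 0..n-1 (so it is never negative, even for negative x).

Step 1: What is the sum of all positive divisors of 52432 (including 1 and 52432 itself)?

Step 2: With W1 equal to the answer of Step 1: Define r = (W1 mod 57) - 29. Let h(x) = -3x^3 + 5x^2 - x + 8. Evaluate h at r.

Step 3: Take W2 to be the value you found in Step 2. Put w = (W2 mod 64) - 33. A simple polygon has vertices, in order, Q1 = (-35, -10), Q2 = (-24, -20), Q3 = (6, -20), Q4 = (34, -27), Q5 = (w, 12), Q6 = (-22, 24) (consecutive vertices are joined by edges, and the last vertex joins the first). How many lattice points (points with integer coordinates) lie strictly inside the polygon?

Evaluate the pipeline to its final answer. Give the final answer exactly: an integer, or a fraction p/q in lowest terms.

Step 1: 52432 = 2^4 * 29 * 113; sigma = (1 + 2 + 4 + 8 + 16) * (1 + 29) * (1 + 113) = 31 * 30 * 114 = 106020; answer 106020
Step 2: W1 = 106020; r = -29; -3*(-29)^3 + 5*(-29)^2 - 1*(-29)^1 + 8 = (73167) + (4205) + (29) + (8) = 77409; answer 77409
Step 3: W2 = 77409; w = 0; cross terms: (-35*-20 - -24*-10)=460, (-24*-20 - 6*-20)=600, (6*-27 - 34*-20)=518, (34*12 - 0*-27)=408, (0*24 - -22*12)=264, (-22*-10 - -35*24)=1060; twice the area = |3310| = 3310; area = 1655; boundary points = 1 + 30 + 7 + 1 + 2 + 1 = 42; strictly interior points = area - boundary/2 + 1 = 1635; answer 1635

1635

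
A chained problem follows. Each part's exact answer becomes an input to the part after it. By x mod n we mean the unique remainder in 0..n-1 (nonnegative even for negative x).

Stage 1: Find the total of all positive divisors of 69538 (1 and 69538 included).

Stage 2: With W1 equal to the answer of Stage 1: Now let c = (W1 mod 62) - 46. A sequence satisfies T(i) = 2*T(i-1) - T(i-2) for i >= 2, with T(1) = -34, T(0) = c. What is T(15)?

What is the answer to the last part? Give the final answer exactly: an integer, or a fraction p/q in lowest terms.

Stage 1: 69538 = 2 * 7 * 4967; sigma = (1 + 2) * (1 + 7) * (1 + 4967) = 3 * 8 * 4968 = 119232; answer 119232
Stage 2: W1 = 119232; c = -40; T(2) = 2*(-34) - 1*(-40) = -28; iterating: T(2)=-28, T(3)=-22, T(4)=-16, T(5)=-10, T(6)=-4, T(7)=2, T(8)=8, T(9)=14, T(10)=20, T(11)=26, T(12)=32, T(13)=38, T(14)=44, T(15)=50; answer 50

50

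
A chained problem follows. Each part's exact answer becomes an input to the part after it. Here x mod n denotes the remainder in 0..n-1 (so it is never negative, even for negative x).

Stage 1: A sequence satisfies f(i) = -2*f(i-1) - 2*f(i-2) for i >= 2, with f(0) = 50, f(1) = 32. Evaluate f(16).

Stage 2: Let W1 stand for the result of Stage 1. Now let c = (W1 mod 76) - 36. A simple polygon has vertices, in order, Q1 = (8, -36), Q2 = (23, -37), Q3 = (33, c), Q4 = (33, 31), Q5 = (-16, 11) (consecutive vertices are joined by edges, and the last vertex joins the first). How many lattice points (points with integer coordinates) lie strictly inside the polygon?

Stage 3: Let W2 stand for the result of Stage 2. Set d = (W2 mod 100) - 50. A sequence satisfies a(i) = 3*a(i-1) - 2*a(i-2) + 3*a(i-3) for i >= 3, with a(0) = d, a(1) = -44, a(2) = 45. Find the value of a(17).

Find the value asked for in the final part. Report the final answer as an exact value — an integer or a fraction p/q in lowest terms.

Stage 1: f(2) = -2*(32) - 2*(50) = -164; iterating: f(2)=-164, f(3)=264, f(4)=-200, f(5)=-128, f(6)=656, f(7)=-1056, f(8)=800, f(9)=512, f(10)=-2624, f(11)=4224, f(12)=-3200, f(13)=-2048, f(14)=10496, f(15)=-16896, f(16)=12800; answer 12800
Stage 2: W1 = 12800; c = -4; cross terms: (8*-37 - 23*-36)=532, (23*-4 - 33*-37)=1129, (33*31 - 33*-4)=1155, (33*11 - -16*31)=859, (-16*-36 - 8*11)=488; twice the area = |4163| = 4163; area = 4163/2; boundary points = 1 + 1 + 35 + 1 + 1 = 39; strictly interior points = area - boundary/2 + 1 = 2063; answer 2063
Stage 3: W2 = 2063; d = 13; a(3) = 3*(45) - 2*(-44) + 3*(13) = 262; iterating: a(3)=262, a(4)=564, a(5)=1303, a(6)=3567, a(7)=9787, a(8)=26136, a(9)=69535, a(10)=185694, a(11)=496420, a(12)=1326477, a(13)=3543673, a(14)=9467325, a(15)=25294060, a(16)=67578549, a(17)=180549502; answer 180549502

180549502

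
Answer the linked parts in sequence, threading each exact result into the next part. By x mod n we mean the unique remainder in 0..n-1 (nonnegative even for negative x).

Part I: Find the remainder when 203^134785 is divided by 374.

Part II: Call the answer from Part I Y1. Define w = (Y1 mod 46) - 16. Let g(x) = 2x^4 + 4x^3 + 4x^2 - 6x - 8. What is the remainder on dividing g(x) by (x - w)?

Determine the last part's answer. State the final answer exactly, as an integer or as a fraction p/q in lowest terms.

1812

Part I: squarings mod 374: 203^1=203, 203^2=69, 203^4=273, 203^8=103, 203^16=137, 203^32=69, 203^64=273, 203^128=103, 203^256=137, 203^512=69, 203^1024=273, 203^2048=103, 203^4096=137, 203^8192=69, 203^16384=273, 203^32768=103, 203^65536=137, 203^131072=69; 203^134785 = 203^1 * 203^128 * 203^512 * 203^1024 * 203^2048 * 203^131072 = 67 (mod 374); answer 67
Part II: Y1 = 67; w = 5; remainder = value at the root: 2*(5)^4 + 4*(5)^3 + 4*(5)^2 - 6*(5)^1 - 8 = (1250) + (500) + (100) + (-30) + (-8) = 1812; answer 1812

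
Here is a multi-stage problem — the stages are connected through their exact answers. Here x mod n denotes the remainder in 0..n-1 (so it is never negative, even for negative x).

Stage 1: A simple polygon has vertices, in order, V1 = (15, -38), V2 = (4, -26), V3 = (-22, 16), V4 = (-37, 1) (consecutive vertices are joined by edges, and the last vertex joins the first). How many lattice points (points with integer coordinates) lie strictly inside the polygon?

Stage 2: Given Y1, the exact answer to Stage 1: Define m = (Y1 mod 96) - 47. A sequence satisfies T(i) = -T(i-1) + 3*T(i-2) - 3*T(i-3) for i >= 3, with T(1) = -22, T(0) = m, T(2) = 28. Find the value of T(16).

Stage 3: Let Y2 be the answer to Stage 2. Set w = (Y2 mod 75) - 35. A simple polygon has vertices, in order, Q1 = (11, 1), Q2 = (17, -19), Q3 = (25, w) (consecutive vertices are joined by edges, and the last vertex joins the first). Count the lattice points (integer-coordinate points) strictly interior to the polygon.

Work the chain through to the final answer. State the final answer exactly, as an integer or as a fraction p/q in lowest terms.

214

Stage 1: cross terms: (15*-26 - 4*-38)=-238, (4*16 - -22*-26)=-508, (-22*1 - -37*16)=570, (-37*-38 - 15*1)=1391; twice the area = |1215| = 1215; area = 1215/2; boundary points = 1 + 2 + 15 + 13 = 31; strictly interior points = area - boundary/2 + 1 = 593; answer 593
Stage 2: Y1 = 593; m = -30; T(3) = -1*(28) + 3*(-22) - 3*(-30) = -4; iterating: T(3)=-4, T(4)=154, T(5)=-250, T(6)=724, T(7)=-1936, T(8)=4858, T(9)=-12838, T(10)=33220, T(11)=-86308, T(12)=224482, T(13)=-583066, T(14)=1515436, T(15)=-3938080, T(16)=10233586; answer 10233586
Stage 3: Y2 = 10233586; w = 26; cross terms: (11*-19 - 17*1)=-226, (17*26 - 25*-19)=917, (25*1 - 11*26)=-261; twice the area = |430| = 430; area = 215; boundary points = 2 + 1 + 1 = 4; strictly interior points = area - boundary/2 + 1 = 214; answer 214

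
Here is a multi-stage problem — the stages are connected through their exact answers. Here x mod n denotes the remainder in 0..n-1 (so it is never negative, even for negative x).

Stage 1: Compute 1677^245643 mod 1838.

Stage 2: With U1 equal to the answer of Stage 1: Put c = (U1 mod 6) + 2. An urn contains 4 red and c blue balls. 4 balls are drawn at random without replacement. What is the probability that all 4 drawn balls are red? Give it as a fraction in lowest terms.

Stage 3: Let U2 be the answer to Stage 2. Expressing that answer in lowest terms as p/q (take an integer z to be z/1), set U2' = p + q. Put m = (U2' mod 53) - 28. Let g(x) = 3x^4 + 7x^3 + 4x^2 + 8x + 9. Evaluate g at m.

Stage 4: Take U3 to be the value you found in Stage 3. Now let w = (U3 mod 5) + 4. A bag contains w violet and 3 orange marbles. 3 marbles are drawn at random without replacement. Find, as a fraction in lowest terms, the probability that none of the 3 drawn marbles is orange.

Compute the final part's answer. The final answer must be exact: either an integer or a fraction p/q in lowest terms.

5/28

Stage 1: squarings mod 1838: 1677^1=1677, 1677^2=189, 1677^4=799, 1677^8=615, 1677^16=1435, 1677^32=665, 1677^64=1105, 1677^128=593, 1677^256=591, 1677^512=61, 1677^1024=45, 1677^2048=187, 1677^4096=47, 1677^8192=371, 1677^16384=1629, 1677^32768=1407, 1677^65536=123, 1677^131072=425; 1677^245643 = 1677^1 * 1677^2 * 1677^8 * 1677^128 * 1677^256 * 1677^512 * 1677^1024 * 1677^2048 * 1677^4096 * 1677^8192 * 1677^32768 * 1677^65536 * 1677^131072 = 289 (mod 1838); answer 289
Stage 2: U1 = 289; c = 3; total draws C(7,4) = 35; favorable C(4,4) = 1; P = 1/35; answer 1/35
Stage 3: U2 = 1/35; threaded value p + q = 36; m = 8; 3*(8)^4 + 7*(8)^3 + 4*(8)^2 + 8*(8)^1 + 9 = (12288) + (3584) + (256) + (64) + (9) = 16201; answer 16201
Stage 4: U3 = 16201; w = 5; total draws C(8,3) = 56; favorable C(5,3) = 10; P = 5/28; answer 5/28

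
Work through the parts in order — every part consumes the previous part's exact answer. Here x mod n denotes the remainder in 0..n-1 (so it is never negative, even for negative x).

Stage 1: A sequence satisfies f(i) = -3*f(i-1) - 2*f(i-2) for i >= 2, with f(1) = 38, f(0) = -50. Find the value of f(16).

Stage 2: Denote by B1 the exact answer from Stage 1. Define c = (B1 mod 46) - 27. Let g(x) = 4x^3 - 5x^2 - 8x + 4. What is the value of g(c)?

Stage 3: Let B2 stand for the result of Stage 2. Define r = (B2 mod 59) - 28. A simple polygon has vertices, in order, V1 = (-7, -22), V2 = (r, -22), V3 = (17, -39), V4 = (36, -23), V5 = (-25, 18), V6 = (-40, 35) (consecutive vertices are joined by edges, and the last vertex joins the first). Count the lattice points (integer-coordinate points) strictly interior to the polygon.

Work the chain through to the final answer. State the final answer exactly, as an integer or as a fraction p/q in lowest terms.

Stage 1: f(2) = -3*(38) - 2*(-50) = -14; iterating: f(2)=-14, f(3)=-34, f(4)=130, f(5)=-322, f(6)=706, f(7)=-1474, f(8)=3010, f(9)=-6082, f(10)=12226, f(11)=-24514, f(12)=49090, f(13)=-98242, f(14)=196546, f(15)=-393154, f(16)=786370; answer 786370
Stage 2: B1 = 786370; c = -27; 4*(-27)^3 - 5*(-27)^2 - 8*(-27)^1 + 4 = (-78732) + (-3645) + (216) + (4) = -82157; answer -82157
Stage 3: B2 = -82157; r = 2; cross terms: (-7*-22 - 2*-22)=198, (2*-39 - 17*-22)=296, (17*-23 - 36*-39)=1013, (36*18 - -25*-23)=73, (-25*35 - -40*18)=-155, (-40*-22 - -7*35)=1125; twice the area = |2550| = 2550; area = 1275; boundary points = 9 + 1 + 1 + 1 + 1 + 3 = 16; strictly interior points = area - boundary/2 + 1 = 1268; answer 1268

1268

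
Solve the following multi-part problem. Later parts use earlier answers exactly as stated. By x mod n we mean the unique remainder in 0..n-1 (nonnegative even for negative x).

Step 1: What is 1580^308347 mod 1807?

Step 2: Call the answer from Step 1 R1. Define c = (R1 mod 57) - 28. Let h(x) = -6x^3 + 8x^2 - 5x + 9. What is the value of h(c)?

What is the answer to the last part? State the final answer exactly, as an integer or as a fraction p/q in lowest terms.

2494

Step 1: squarings mod 1807: 1580^1=1580, 1580^2=933, 1580^4=1322, 1580^8=315, 1580^16=1647, 1580^32=302, 1580^64=854, 1580^128=1095, 1580^256=984, 1580^512=1511, 1580^1024=880, 1580^2048=1004, 1580^4096=1517, 1580^8192=978, 1580^16384=581, 1580^32768=1459, 1580^65536=35, 1580^131072=1225, 1580^262144=815; 1580^308347 = 1580^1 * 1580^2 * 1580^8 * 1580^16 * 1580^32 * 1580^64 * 1580^1024 * 1580^4096 * 1580^8192 * 1580^32768 * 1580^262144 = 591 (mod 1807); answer 591
Step 2: R1 = 591; c = -7; -6*(-7)^3 + 8*(-7)^2 - 5*(-7)^1 + 9 = (2058) + (392) + (35) + (9) = 2494; answer 2494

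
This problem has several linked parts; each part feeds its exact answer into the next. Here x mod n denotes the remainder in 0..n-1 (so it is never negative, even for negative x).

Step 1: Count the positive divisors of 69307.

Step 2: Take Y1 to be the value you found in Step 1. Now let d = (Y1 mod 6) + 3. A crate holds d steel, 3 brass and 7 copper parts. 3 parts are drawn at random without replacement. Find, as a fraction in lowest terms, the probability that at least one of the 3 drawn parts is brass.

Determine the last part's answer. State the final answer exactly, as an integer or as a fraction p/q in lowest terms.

79/170

Step 1: 69307 = 7 * 9901; number of divisors = (1+1) * (1+1) = 4; answer 4
Step 2: Y1 = 4; d = 7; total draws C(17,3) = 680; complement C(14,3) = 364; favorable 680 - 364 = 316; P = 79/170; answer 79/170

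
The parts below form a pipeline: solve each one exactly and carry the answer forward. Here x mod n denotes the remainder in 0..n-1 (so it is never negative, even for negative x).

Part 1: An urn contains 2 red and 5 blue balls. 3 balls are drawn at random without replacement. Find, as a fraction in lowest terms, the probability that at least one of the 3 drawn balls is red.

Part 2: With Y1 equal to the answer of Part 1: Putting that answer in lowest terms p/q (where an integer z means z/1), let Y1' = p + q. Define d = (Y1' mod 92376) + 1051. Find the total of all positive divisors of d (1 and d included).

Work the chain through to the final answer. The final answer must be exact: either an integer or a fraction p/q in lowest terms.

Part 1: total draws C(7,3) = 35; complement C(5,3) = 10; favorable 35 - 10 = 25; P = 5/7; answer 5/7
Part 2: Y1 = 5/7; threaded value p + q = 12; d = 1063; 1063 is prime, so its only divisors are 1 and 1063; sigma = 1 + 1063 = 1064; answer 1064

1064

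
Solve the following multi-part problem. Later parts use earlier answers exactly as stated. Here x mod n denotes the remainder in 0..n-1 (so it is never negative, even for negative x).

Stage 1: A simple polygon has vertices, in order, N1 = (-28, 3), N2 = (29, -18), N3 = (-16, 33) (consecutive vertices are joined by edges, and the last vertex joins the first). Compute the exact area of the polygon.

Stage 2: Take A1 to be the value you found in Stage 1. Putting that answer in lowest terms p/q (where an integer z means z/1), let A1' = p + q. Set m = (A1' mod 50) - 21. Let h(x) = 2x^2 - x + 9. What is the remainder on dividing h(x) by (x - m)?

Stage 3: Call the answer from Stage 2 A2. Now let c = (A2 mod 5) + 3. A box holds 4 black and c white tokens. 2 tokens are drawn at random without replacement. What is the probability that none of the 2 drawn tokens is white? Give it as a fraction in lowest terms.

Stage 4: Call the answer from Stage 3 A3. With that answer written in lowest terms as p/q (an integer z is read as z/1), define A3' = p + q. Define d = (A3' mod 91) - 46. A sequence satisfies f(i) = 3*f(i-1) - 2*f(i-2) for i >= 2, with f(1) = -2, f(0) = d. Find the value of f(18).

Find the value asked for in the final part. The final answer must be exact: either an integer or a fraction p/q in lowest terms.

9174968

Stage 1: cross terms: (-28*-18 - 29*3)=417, (29*33 - -16*-18)=669, (-16*3 - -28*33)=876; twice the area = |1962| = 1962; area = 981; answer 981
Stage 2: A1 = 981; threaded value p + q = 982; m = 11; remainder = value at the root: 2*(11)^2 - 1*(11)^1 + 9 = (242) + (-11) + (9) = 240; answer 240
Stage 3: A2 = 240; c = 3; total draws C(7,2) = 21; favorable C(4,2) = 6; P = 2/7; answer 2/7
Stage 4: A3 = 2/7; threaded value p + q = 9; d = -37; f(2) = 3*(-2) - 2*(-37) = 68; iterating: f(2)=68, f(3)=208, f(4)=488, f(5)=1048, f(6)=2168, f(7)=4408, f(8)=8888, f(9)=17848, f(10)=35768, f(11)=71608, f(12)=143288, f(13)=286648, f(14)=573368, f(15)=1146808, f(16)=2293688, f(17)=4587448, f(18)=9174968; answer 9174968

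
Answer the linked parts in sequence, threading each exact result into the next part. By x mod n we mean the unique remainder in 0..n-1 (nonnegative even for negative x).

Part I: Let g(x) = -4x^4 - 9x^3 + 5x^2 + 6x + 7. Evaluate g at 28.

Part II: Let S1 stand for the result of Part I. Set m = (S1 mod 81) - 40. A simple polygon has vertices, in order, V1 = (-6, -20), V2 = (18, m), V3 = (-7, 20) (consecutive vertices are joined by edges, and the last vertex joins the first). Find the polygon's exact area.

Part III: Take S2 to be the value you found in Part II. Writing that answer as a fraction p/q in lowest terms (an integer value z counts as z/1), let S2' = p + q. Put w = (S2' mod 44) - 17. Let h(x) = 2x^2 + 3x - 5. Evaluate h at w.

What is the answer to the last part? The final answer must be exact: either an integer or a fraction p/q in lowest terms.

85

Part I: -4*(28)^4 - 9*(28)^3 + 5*(28)^2 + 6*(28)^1 + 7 = (-2458624) + (-197568) + (3920) + (168) + (7) = -2652097; answer -2652097
Part II: S1 = -2652097; m = -35; cross terms: (-6*-35 - 18*-20)=570, (18*20 - -7*-35)=115, (-7*-20 - -6*20)=260; twice the area = |945| = 945; area = 945/2; answer 945/2
Part III: S2 = 945/2; threaded value p + q = 947; w = 6; 2*(6)^2 + 3*(6)^1 - 5 = (72) + (18) + (-5) = 85; answer 85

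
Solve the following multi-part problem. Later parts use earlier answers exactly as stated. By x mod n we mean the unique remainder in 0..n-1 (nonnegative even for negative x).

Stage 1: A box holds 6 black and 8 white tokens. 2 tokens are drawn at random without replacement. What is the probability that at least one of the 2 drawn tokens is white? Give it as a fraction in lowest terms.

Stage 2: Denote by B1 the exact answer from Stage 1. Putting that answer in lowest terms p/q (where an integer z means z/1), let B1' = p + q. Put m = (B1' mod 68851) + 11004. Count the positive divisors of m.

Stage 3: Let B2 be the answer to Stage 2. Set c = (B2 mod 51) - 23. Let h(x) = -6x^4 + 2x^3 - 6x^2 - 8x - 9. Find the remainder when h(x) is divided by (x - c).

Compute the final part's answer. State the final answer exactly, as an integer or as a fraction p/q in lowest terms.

Stage 1: total draws C(14,2) = 91; complement C(6,2) = 15; favorable 91 - 15 = 76; P = 76/91; answer 76/91
Stage 2: B1 = 76/91; threaded value p + q = 167; m = 11171; 11171 is prime, so its only divisors are 1 and 11171; count = 2; answer 2
Stage 3: B2 = 2; c = -21; remainder = value at the root: -6*(-21)^4 + 2*(-21)^3 - 6*(-21)^2 - 8*(-21)^1 - 9 = (-1166886) + (-18522) + (-2646) + (168) + (-9) = -1187895; answer -1187895

-1187895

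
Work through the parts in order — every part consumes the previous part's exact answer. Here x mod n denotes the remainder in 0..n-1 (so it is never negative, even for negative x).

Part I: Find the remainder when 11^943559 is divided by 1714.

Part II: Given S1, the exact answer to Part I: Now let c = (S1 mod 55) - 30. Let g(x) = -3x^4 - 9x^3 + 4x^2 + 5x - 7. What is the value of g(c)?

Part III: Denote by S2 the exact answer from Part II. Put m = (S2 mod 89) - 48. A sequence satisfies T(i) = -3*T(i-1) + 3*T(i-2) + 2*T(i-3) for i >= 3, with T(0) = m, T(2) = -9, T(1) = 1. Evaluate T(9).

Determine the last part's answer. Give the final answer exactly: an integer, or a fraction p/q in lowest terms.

45880

Part I: squarings mod 1714: 11^1=11, 11^2=121, 11^4=929, 11^8=899, 11^16=907, 11^32=1643, 11^64=1613, 11^128=1631, 11^256=33, 11^512=1089, 11^1024=1547, 11^2048=465, 11^4096=261, 11^8192=1275, 11^16384=753, 11^32768=1389, 11^65536=1071, 11^131072=375, 11^262144=77, 11^524288=787; 11^943559 = 11^1 * 11^2 * 11^4 * 11^64 * 11^128 * 11^256 * 11^1024 * 11^8192 * 11^16384 * 11^131072 * 11^262144 * 11^524288 = 551 (mod 1714); answer 551
Part II: S1 = 551; c = -29; -3*(-29)^4 - 9*(-29)^3 + 4*(-29)^2 + 5*(-29)^1 - 7 = (-2121843) + (219501) + (3364) + (-145) + (-7) = -1899130; answer -1899130
Part III: S2 = -1899130; m = -7; T(3) = -3*(-9) + 3*(1) + 2*(-7) = 16; iterating: T(3)=16, T(4)=-73, T(5)=249, T(6)=-934, T(7)=3403, T(8)=-12513, T(9)=45880; answer 45880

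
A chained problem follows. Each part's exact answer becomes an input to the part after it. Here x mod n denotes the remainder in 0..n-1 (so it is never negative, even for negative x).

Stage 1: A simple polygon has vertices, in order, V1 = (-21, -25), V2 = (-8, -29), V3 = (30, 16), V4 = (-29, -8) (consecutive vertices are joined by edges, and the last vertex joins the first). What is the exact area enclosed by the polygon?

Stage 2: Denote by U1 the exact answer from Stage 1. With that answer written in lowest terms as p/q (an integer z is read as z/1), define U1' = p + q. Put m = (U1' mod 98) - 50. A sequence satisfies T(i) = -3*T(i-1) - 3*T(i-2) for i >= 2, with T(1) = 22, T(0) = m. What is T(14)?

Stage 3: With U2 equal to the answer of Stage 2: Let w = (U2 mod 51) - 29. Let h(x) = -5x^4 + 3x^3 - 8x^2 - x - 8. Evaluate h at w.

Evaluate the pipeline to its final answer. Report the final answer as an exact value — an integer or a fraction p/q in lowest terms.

Stage 1: cross terms: (-21*-29 - -8*-25)=409, (-8*16 - 30*-29)=742, (30*-8 - -29*16)=224, (-29*-25 - -21*-8)=557; twice the area = |1932| = 1932; area = 966; answer 966
Stage 2: U1 = 966; threaded value p + q = 967; m = 35; T(2) = -3*(22) - 3*(35) = -171; iterating: T(2)=-171, T(3)=447, T(4)=-828, T(5)=1143, T(6)=-945, T(7)=-594, T(8)=4617, T(9)=-12069, T(10)=22356, T(11)=-30861, T(12)=25515, T(13)=16038, T(14)=-124659; answer -124659
Stage 3: U2 = -124659; w = 7; -5*(7)^4 + 3*(7)^3 - 8*(7)^2 - 1*(7)^1 - 8 = (-12005) + (1029) + (-392) + (-7) + (-8) = -11383; answer -11383

-11383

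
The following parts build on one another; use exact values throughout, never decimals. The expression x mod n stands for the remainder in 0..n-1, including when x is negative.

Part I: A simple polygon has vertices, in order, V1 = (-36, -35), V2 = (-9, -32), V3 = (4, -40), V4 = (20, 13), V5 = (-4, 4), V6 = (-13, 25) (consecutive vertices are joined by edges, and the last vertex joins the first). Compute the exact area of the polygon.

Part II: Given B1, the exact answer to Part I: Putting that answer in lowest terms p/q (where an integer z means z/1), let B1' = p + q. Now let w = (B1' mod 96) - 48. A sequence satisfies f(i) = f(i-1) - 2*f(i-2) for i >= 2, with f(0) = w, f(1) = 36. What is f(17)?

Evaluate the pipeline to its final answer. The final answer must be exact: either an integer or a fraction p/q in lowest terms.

3618

Part I: cross terms: (-36*-32 - -9*-35)=837, (-9*-40 - 4*-32)=488, (4*13 - 20*-40)=852, (20*4 - -4*13)=132, (-4*25 - -13*4)=-48, (-13*-35 - -36*25)=1355; twice the area = |3616| = 3616; area = 1808; answer 1808
Part II: B1 = 1808; threaded value p + q = 1809; w = 33; f(2) = 1*(36) - 2*(33) = -30; iterating: f(2)=-30, f(3)=-102, f(4)=-42, f(5)=162, f(6)=246, f(7)=-78, f(8)=-570, f(9)=-414, f(10)=726, f(11)=1554, f(12)=102, f(13)=-3006, f(14)=-3210, f(15)=2802, f(16)=9222, f(17)=3618; answer 3618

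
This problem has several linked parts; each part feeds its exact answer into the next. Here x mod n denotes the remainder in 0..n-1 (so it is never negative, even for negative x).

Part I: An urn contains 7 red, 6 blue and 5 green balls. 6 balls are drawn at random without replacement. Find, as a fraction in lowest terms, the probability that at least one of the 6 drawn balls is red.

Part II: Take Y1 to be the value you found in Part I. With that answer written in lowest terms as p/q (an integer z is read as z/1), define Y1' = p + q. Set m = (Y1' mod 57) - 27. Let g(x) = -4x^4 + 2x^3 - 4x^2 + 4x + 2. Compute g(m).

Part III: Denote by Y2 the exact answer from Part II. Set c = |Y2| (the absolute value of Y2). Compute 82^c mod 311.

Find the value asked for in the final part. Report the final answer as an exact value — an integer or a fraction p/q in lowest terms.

Part I: total draws C(18,6) = 18564; complement C(11,6) = 462; favorable 18564 - 462 = 18102; P = 431/442; answer 431/442
Part II: Y1 = 431/442; threaded value p + q = 873; m = -9; -4*(-9)^4 + 2*(-9)^3 - 4*(-9)^2 + 4*(-9)^1 + 2 = (-26244) + (-1458) + (-324) + (-36) + (2) = -28060; answer -28060
Part III: Y2 = -28060; c = 28060; squarings mod 311: 82^1=82, 82^2=193, 82^4=240, 82^8=65, 82^16=182, 82^32=158, 82^64=84, 82^128=214, 82^256=79, 82^512=21, 82^1024=130, 82^2048=106, 82^4096=40, 82^8192=45, 82^16384=159; 82^28060 = 82^4 * 82^8 * 82^16 * 82^128 * 82^256 * 82^1024 * 82^2048 * 82^8192 * 82^16384 = 224 (mod 311); answer 224

224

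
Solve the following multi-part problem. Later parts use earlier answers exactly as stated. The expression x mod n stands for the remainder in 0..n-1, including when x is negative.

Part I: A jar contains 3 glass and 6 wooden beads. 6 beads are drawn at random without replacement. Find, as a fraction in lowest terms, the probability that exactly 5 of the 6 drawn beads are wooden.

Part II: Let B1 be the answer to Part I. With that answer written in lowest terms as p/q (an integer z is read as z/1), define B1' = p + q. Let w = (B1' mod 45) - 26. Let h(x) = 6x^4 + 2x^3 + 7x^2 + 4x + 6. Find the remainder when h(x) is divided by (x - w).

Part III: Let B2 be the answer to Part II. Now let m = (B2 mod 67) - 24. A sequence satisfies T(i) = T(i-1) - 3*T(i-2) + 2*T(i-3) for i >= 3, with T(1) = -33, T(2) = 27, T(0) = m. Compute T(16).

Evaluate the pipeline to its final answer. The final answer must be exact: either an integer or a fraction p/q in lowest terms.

Part I: total draws C(9,6) = 84; favorable C(6,5)*C(3,1) = 18; P = 3/14; answer 3/14
Part II: B1 = 3/14; threaded value p + q = 17; w = -9; remainder = value at the root: 6*(-9)^4 + 2*(-9)^3 + 7*(-9)^2 + 4*(-9)^1 + 6 = (39366) + (-1458) + (567) + (-36) + (6) = 38445; answer 38445
Part III: B2 = 38445; m = 30; T(3) = 1*(27) - 3*(-33) + 2*(30) = 186; iterating: T(3)=186, T(4)=39, T(5)=-465, T(6)=-210, T(7)=1263, T(8)=963, T(9)=-3246, T(10)=-3609, T(11)=8055, T(12)=12390, T(13)=-18993, T(14)=-40053, T(15)=41706, T(16)=123879; answer 123879

123879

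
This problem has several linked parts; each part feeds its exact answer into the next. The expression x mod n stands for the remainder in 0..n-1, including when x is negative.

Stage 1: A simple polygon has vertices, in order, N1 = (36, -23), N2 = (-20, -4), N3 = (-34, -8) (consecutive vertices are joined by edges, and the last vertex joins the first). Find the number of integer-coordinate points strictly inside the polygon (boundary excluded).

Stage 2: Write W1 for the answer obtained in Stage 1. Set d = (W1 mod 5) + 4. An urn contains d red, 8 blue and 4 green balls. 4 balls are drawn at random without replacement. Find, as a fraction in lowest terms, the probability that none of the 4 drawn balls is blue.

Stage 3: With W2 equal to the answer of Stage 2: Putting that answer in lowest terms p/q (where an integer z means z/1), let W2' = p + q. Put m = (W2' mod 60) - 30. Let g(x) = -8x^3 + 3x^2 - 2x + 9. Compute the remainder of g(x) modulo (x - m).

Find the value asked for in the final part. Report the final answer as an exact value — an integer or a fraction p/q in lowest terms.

-53818

Stage 1: cross terms: (36*-4 - -20*-23)=-604, (-20*-8 - -34*-4)=24, (-34*-23 - 36*-8)=1070; twice the area = |490| = 490; area = 245; boundary points = 1 + 2 + 5 = 8; strictly interior points = area - boundary/2 + 1 = 242; answer 242
Stage 2: W1 = 242; d = 6; total draws C(18,4) = 3060; favorable C(10,4) = 210; P = 7/102; answer 7/102
Stage 3: W2 = 7/102; threaded value p + q = 109; m = 19; remainder = value at the root: -8*(19)^3 + 3*(19)^2 - 2*(19)^1 + 9 = (-54872) + (1083) + (-38) + (9) = -53818; answer -53818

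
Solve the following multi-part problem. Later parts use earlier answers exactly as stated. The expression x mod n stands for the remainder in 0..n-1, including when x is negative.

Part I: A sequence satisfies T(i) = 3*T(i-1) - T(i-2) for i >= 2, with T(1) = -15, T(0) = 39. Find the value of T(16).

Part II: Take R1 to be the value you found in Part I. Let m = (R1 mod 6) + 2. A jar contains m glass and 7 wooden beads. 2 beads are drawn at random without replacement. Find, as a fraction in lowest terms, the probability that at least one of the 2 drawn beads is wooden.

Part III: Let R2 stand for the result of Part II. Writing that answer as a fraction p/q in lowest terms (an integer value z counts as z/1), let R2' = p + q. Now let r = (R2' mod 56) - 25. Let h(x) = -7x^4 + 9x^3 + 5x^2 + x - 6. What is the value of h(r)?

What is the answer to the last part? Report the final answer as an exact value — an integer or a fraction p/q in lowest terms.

-1190026

Part I: T(2) = 3*(-15) - 1*(39) = -84; iterating: T(2)=-84, T(3)=-237, T(4)=-627, T(5)=-1644, T(6)=-4305, T(7)=-11271, T(8)=-29508, T(9)=-77253, T(10)=-202251, T(11)=-529500, T(12)=-1386249, T(13)=-3629247, T(14)=-9501492, T(15)=-24875229, T(16)=-65124195; answer -65124195
Part II: R1 = -65124195; m = 5; total draws C(12,2) = 66; complement C(5,2) = 10; favorable 66 - 10 = 56; P = 28/33; answer 28/33
Part III: R2 = 28/33; threaded value p + q = 61; r = -20; -7*(-20)^4 + 9*(-20)^3 + 5*(-20)^2 + 1*(-20)^1 - 6 = (-1120000) + (-72000) + (2000) + (-20) + (-6) = -1190026; answer -1190026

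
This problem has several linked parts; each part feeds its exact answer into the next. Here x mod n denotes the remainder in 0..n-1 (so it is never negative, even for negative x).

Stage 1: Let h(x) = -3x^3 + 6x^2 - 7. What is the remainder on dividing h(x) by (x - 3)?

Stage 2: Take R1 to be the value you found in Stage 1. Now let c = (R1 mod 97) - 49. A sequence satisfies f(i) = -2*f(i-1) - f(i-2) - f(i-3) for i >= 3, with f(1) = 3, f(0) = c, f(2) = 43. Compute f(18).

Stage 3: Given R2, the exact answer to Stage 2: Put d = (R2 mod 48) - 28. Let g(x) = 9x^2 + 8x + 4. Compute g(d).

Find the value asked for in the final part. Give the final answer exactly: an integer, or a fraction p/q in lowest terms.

Stage 1: remainder = value at the root: -3*(3)^3 + 6*(3)^2 - 7 = (-81) + (54) + (-7) = -34; answer -34
Stage 2: R1 = -34; c = 14; f(3) = -2*(43) - 1*(3) - 1*(14) = -103; iterating: f(3)=-103, f(4)=160, f(5)=-260, f(6)=463, f(7)=-826, f(8)=1449, f(9)=-2535, f(10)=4447, f(11)=-7808, f(12)=13704, f(13)=-24047, f(14)=42198, f(15)=-74053, f(16)=129955, f(17)=-228055, f(18)=400208; answer 400208
Stage 3: R2 = 400208; d = 4; 9*(4)^2 + 8*(4)^1 + 4 = (144) + (32) + (4) = 180; answer 180

180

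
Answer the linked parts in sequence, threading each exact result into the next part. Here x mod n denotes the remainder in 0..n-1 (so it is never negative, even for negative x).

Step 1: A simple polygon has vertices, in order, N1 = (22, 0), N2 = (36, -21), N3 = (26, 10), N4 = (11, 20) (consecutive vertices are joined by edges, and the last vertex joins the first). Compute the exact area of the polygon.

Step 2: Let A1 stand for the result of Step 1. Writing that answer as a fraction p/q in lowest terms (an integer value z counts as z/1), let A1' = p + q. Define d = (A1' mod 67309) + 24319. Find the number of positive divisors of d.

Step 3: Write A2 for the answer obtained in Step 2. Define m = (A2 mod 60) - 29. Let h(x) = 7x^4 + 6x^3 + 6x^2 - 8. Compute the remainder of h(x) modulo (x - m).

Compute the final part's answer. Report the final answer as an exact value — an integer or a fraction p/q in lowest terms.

3606355

Step 1: cross terms: (22*-21 - 36*0)=-462, (36*10 - 26*-21)=906, (26*20 - 11*10)=410, (11*0 - 22*20)=-440; twice the area = |414| = 414; area = 207; answer 207
Step 2: A1 = 207; threaded value p + q = 208; d = 24527; 24527 is prime, so its only divisors are 1 and 24527; count = 2; answer 2
Step 3: A2 = 2; m = -27; remainder = value at the root: 7*(-27)^4 + 6*(-27)^3 + 6*(-27)^2 - 8 = (3720087) + (-118098) + (4374) + (-8) = 3606355; answer 3606355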